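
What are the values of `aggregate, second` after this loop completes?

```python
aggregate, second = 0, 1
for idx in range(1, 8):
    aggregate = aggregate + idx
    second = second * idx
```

Sum and factorial of 1 to 7
`aggregate, second` takes the values: (0, 1) → (1, 1) → (3, 1) → (3, 2) → (6, 2) → (6, 6) → (10, 6) → (10, 24) → (15, 24) → (15, 120) → (21, 120) → (21, 720) → (28, 720) → (28, 5040)

Answer: 28, 5040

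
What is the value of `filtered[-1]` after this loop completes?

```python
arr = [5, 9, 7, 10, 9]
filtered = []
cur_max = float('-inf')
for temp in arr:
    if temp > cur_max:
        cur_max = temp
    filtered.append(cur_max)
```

Running max ends at 10
`filtered` takes the values: [] → [5] → [5, 9] → [5, 9, 9] → [5, 9, 9, 10] → [5, 9, 9, 10, 10]
So `filtered[-1]` = 10

Answer: 10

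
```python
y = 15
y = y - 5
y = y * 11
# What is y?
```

Trace:
`y = 15` → y = 15
`y = y - 5` → y = 10
`y = y * 11` → y = 110
So y = 110

Answer: 110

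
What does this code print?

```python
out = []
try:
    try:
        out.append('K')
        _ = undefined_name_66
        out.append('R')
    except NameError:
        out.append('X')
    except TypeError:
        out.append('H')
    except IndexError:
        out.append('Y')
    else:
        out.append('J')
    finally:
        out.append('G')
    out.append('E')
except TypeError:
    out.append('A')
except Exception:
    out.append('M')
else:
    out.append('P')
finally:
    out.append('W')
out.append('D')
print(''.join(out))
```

Execution trace: 'K' (inner try body) → 'X' (inner except NameError) → 'G' (inner finally) → 'E' (try body, no exception) → 'P' (else) → 'W' (finally) → 'D' (after the try/except). Output: KXGEPWD

Answer: KXGEPWD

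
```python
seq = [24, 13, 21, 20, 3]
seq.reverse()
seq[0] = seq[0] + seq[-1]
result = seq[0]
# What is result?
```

Trace:
`seq = [24, 13, 21, 20, 3]` → seq = [24, 13, 21, 20, 3]
`seq.reverse()` → seq = [3, 20, 21, 13, 24]
`seq[0] = seq[0] + seq[-1]` → seq = [27, 20, 21, 13, 24]
`result = seq[0]` → result = 27
So result = 27

Answer: 27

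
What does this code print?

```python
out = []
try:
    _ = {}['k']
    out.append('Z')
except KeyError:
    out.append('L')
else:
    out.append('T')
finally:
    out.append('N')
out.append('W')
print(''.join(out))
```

Execution trace: 'L' (except KeyError) → 'N' (finally) → 'W' (after the try/except). Output: LNW

Answer: LNW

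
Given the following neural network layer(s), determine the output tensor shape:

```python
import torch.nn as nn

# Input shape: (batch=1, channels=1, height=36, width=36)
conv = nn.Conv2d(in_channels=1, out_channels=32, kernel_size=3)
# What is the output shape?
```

Input: (1, 1, 36, 36) -> Output: (1, 32, 34, 34)

Answer: (1, 32, 34, 34)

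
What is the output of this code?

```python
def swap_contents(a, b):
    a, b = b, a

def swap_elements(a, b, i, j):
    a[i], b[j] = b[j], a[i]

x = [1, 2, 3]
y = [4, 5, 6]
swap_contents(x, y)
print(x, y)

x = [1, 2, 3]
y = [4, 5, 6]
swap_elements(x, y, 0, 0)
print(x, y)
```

Key concept: parameter rebinding vs mutation.
Step by step:
`x = [1, 2, 3]` → x = [1, 2, 3]
`y = [4, 5, 6]` → y = [4, 5, 6]
`swap_contents(x, y)` → no visible change to tracked variables
`print(x, y)` → prints [1, 2, 3] [4, 5, 6]
`x = [1, 2, 3]` → x = [1, 2, 3]
`y = [4, 5, 6]` → y = [4, 5, 6]
`swap_elements(x, y, 0, 0)` → x = [4, 2, 3]; y = [1, 5, 6]
`print(x, y)` → prints [4, 2, 3] [1, 5, 6]

Answer:
[1, 2, 3] [4, 5, 6]
[4, 2, 3] [1, 5, 6]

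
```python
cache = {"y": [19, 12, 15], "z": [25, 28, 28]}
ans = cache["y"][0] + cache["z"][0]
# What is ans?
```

Trace:
`cache = {"y": [19, 12, 15], "z": [25, 28, 28]}` → cache = {'y': [19, 12, 15], 'z': [25, 28, 28]}
`ans = cache["y"][0] + cache["z"][0]` → ans = 44
So ans = 44

Answer: 44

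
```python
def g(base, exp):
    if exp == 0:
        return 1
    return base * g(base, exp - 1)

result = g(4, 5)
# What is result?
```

g(4, 5) = 4 * 4 * 4 * 4 * 4 = 1024

Answer: 1024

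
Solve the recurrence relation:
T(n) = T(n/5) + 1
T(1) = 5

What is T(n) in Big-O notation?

Each step divides n by 5 and adds 1. After log_5(n) steps we reach T(1)=5. So T(n) = 1·log_5(n) + 5 = O(log n).

Answer: O(log n)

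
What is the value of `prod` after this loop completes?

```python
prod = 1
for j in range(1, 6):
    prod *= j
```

5! = 120
`prod` takes the values: 1 → 2 → 6 → 24 → 120

Answer: 120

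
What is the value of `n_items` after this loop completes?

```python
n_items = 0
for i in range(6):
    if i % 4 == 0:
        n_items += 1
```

Count numbers divisible by 4 in range(6)
`n_items` takes the values: 0 → 1 → 2

Answer: 2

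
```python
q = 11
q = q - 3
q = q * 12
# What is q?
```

Trace:
`q = 11` → q = 11
`q = q - 3` → q = 8
`q = q * 12` → q = 96
So q = 96

Answer: 96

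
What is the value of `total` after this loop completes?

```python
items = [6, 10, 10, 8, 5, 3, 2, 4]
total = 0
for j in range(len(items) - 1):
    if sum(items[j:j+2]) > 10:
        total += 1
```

Count windows with sum > 10
`total` takes the values: 0 → 1 → 2 → 3 → 4

Answer: 4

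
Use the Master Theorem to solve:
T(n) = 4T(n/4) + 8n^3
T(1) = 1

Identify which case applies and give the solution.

a=4, b=4, f(n)=8n^3. log_4(4) = 1. Since c=3 > 1 and the regularity condition holds (4(n/4)^3 = (4/4^3)n^3 with 4/4^3 < 1), Case 3 applies: T(n) = Θ(f(n)) = O(n^3).

Answer: O(n^3) - Case 3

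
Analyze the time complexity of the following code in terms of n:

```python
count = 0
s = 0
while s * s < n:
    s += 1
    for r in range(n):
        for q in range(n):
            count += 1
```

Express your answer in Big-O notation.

Each loop level contributes: √n × n × n. Multiplying the contributions gives O(n^2√n).

Answer: O(n^2√n)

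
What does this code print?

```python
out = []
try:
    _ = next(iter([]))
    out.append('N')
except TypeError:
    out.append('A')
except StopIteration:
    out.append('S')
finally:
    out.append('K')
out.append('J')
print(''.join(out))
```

Execution trace: 'S' (except StopIteration) → 'K' (finally) → 'J' (after the try/except). Output: SKJ

Answer: SKJ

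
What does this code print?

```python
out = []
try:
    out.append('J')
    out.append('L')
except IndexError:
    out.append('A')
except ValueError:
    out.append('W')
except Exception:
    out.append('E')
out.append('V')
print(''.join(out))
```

Execution trace: 'J' (try body) → 'L' (try body, no exception) → 'V' (after the try/except). Output: JLV

Answer: JLV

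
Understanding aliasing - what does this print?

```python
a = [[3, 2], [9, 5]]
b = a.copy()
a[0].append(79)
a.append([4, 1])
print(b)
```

Key concept: shallow copy with nested lists.
Step by step:
`a = [[3, 2], [9, 5]]` → a = [[3, 2], [9, 5]]
`b = a.copy()` → b = [[3, 2], [9, 5]]
`a[0].append(79)` → a = [[3, 2, 79], [9, 5]]; b = [[3, 2, 79], [9, 5]]
`a.append([4, 1])` → a = [[3, 2, 79], [9, 5], [4, 1]]
`print(b)` → prints [[3, 2, 79], [9, 5]]

Answer: [[3, 2, 79], [9, 5]]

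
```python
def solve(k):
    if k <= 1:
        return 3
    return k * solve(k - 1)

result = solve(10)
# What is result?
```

solve(10) = 10 * 9 * 8 * 7 * 6 * 5 * 4 * 3 * 2 * 3 = 10886400

Answer: 10886400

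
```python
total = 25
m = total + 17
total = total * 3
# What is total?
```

Trace:
`total = 25` → total = 25
`m = total + 17` → m = 42
`total = total * 3` → total = 75
So total = 75

Answer: 75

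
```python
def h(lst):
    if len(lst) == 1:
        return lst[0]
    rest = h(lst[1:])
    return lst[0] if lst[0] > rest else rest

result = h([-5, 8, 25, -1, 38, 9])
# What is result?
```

Recursive max over [-5, 8, 25, -1, 38, 9] = 38

Answer: 38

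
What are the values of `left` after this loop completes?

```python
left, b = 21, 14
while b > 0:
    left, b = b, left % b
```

GCD of 21 and 14
`left` takes the values: 21 → 14 → 7

Answer: 7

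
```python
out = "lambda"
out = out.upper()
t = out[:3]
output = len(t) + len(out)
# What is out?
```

Trace:
`out = "lambda"` → out = 'lambda'
`out = out.upper()` → out = 'LAMBDA'
`t = out[:3]` → t = 'LAM'
`output = len(t) + len(out)` → output = 9
So out = 'LAMBDA'

Answer: 'LAMBDA'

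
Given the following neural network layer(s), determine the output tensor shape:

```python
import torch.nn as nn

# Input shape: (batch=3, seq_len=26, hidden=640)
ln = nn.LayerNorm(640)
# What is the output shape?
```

Input: (3, 26, 640) -> Output: (3, 26, 640)

Answer: (3, 26, 640)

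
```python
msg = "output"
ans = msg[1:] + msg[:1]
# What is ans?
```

Trace:
`msg = "output"` → msg = 'output'
`ans = msg[1:] + msg[:1]` → ans = 'utputo'
So ans = 'utputo'

Answer: 'utputo'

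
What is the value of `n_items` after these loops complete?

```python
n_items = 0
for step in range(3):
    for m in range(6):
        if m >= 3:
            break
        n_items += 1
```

Inner breaks at 3, outer runs 3 times
`n_items` takes the values: 0 → 1 → 2 → 3 → 4 → 5 → 6 → 7 → 8 → 9

Answer: 9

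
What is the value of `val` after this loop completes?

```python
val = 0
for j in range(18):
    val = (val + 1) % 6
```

Increment mod 6, 18 times = 0
`val` takes the values: 0 → 1 → 2 → 3 → 4 → 5 → 0 → 1 → 2 → 3 → 4 → 5 → 0 → 1 → 2 → 3 → 4 → 5 → 0

Answer: 0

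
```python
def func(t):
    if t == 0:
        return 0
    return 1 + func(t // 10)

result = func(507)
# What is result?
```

Count of digits of 507: 3

Answer: 3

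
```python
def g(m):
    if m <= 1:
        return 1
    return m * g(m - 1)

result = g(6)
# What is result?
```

g(6) = 6 * 5 * 4 * 3 * 2 * 1 = 720

Answer: 720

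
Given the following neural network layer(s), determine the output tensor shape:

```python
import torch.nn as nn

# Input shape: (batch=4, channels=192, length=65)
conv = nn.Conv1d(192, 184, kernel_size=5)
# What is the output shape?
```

Input: (4, 192, 65) -> Output: (4, 184, 61)

Answer: (4, 184, 61)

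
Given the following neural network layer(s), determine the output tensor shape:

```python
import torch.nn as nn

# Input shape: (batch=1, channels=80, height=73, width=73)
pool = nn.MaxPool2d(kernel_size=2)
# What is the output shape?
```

Input: (1, 80, 73, 73) -> Output: (1, 80, 36, 36)

Answer: (1, 80, 36, 36)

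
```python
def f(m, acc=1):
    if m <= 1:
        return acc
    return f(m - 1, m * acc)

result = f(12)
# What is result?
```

Accumulator trace (n, acc): (12, 1) -> (11, 12) -> (10, 132) -> (9, 1320) -> (8, 11880) -> (7, 95040) -> (6, 665280) -> (5, 3991680) -> (4, 19958400) -> (3, 79833600) -> (2, 239500800) -> (1, 479001600) -> return 479001600

Answer: 479001600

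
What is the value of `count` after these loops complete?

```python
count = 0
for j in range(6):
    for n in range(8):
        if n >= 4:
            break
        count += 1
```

Inner breaks at 4, outer runs 6 times
`count` takes the values: 0 → 1 → 2 → 3 → 4 → 5 → 6 → 7 → 8 → 9 → 10 → 11 → 12 → 13 → 14 → 15 → 16 → 17 → 18 → 19 → 20 → 21 → 22 → 23 → 24

Answer: 24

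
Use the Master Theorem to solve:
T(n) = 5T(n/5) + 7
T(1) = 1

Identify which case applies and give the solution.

a=5, b=5, f(n)=7. log_5(5) = 1. Since c=0 < 1, Case 1 applies: T(n) = Θ(n^log_b(a)) = O(n).

Answer: O(n) - Case 1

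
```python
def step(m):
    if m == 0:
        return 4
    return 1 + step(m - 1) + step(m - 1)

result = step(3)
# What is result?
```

step(m) = 1 + 2·step(m-1), step(0)=4. Closed form: (4+1)·2^3 - 1 = 39.

Answer: 39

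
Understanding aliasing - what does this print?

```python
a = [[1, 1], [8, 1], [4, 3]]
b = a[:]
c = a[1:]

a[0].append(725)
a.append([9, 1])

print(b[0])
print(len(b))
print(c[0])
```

Key concept: slice with nested mutation.
Step by step:
`a = [[1, 1], [8, 1], [4, 3]]` → a = [[1, 1], [8, 1], [4, 3]]
`b = a[:]` → b = [[1, 1], [8, 1], [4, 3]]
`c = a[1:]` → c = [[8, 1], [4, 3]]
`a[0].append(725)` → a = [[1, 1, 725], [8, 1], [4, 3]]; b = [[1, 1, 725], [8, 1], [4, 3]]
`a.append([9, 1])` → a = [[1, 1, 725], [8, 1], [4, 3], [9, 1]]
`print(b[0])` → prints [1, 1, 725]
`print(len(b))` → prints 3
`print(c[0])` → prints [8, 1]

Answer:
[1, 1, 725]
3
[8, 1]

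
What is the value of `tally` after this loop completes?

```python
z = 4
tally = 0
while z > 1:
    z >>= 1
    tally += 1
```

Count right shifts until 1
`tally` takes the values: 0 → 1 → 2

Answer: 2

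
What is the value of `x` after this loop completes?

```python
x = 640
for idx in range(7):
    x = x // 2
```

Halve 7 times: 640 // 2^7 = 5
`x` takes the values: 640 → 320 → 160 → 80 → 40 → 20 → 10 → 5

Answer: 5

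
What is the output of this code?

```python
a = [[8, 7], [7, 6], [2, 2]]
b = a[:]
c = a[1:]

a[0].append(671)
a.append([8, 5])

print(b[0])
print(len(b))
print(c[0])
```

Key concept: slice with nested mutation.
Step by step:
`a = [[8, 7], [7, 6], [2, 2]]` → a = [[8, 7], [7, 6], [2, 2]]
`b = a[:]` → b = [[8, 7], [7, 6], [2, 2]]
`c = a[1:]` → c = [[7, 6], [2, 2]]
`a[0].append(671)` → a = [[8, 7, 671], [7, 6], [2, 2]]; b = [[8, 7, 671], [7, 6], [2, 2]]
`a.append([8, 5])` → a = [[8, 7, 671], [7, 6], [2, 2], [8, 5]]
`print(b[0])` → prints [8, 7, 671]
`print(len(b))` → prints 3
`print(c[0])` → prints [7, 6]

Answer:
[8, 7, 671]
3
[7, 6]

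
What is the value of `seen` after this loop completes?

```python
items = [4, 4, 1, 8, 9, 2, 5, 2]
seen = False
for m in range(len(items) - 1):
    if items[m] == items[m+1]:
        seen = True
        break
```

Check consecutive duplicates in [4, 4, 1, 8, 9, 2, 5, 2]
`seen` takes the values: False → True

Answer: True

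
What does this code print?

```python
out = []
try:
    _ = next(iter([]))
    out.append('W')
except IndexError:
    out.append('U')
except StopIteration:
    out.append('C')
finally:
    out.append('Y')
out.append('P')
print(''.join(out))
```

Execution trace: 'C' (except StopIteration) → 'Y' (finally) → 'P' (after the try/except). Output: CYP

Answer: CYP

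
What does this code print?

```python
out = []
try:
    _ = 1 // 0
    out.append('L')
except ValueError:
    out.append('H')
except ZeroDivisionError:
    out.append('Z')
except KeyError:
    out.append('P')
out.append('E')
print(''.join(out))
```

Execution trace: 'Z' (except ZeroDivisionError) → 'E' (after the try/except). Output: ZE

Answer: ZE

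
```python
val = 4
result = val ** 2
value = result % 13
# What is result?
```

Trace:
`val = 4` → val = 4
`result = val ** 2` → result = 16
`value = result % 13` → value = 3
So result = 16

Answer: 16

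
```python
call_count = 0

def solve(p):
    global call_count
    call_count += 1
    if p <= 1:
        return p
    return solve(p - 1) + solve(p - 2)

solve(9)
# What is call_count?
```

Calls(p) = 1 + Calls(p-1) + Calls(p-2); Calls(0)=Calls(1)=1. For p=9 this gives 109.

Answer: 109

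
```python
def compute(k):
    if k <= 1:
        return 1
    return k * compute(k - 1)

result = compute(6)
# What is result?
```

compute(6) = 6 * 5 * 4 * 3 * 2 * 1 = 720

Answer: 720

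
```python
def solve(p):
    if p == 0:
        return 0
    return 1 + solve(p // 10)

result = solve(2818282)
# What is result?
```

Count of digits of 2818282: 7

Answer: 7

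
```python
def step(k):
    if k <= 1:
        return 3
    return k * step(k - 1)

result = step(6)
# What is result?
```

step(6) = 6 * 5 * 4 * 3 * 2 * 3 = 2160

Answer: 2160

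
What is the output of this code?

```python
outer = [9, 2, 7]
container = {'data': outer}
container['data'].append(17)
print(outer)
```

Key concept: dict holds reference to list.
Step by step:
`outer = [9, 2, 7]` → outer = [9, 2, 7]
`container = {'data': outer}` → container = {'data': [9, 2, 7]}
`container['data'].append(17)` → outer = [9, 2, 7, 17]; container = {'data': [9, 2, 7, 17]}
`print(outer)` → prints [9, 2, 7, 17]

Answer: [9, 2, 7, 17]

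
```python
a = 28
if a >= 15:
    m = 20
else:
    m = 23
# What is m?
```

Trace:
`a = 28` → a = 28
`if a >= 15: ...` → a >= 15 is True → m = 20
So m = 20

Answer: 20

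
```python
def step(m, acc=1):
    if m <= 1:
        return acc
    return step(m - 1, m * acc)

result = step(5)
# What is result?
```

Accumulator trace (n, acc): (5, 1) -> (4, 5) -> (3, 20) -> (2, 60) -> (1, 120) -> return 120

Answer: 120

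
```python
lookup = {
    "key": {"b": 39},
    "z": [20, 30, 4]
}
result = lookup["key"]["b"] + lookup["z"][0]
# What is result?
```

Trace:
`lookup = { ...` → lookup = {'key': {'b': 39}, 'z': [20, 30, 4]}
`result = lookup["key"]["b"] + lookup["z"][0]` → result = 59
So result = 59

Answer: 59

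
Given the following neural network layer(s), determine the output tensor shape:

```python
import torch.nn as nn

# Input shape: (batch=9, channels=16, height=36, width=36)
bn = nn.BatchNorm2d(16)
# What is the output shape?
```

Input: (9, 16, 36, 36) -> Output: (9, 16, 36, 36)

Answer: (9, 16, 36, 36)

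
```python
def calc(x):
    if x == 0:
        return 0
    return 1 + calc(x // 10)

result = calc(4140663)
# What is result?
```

Count of digits of 4140663: 7

Answer: 7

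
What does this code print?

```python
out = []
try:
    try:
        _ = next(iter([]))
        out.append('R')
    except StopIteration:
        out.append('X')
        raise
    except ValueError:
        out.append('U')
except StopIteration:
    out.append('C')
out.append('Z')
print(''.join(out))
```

Execution trace: 'X' (inner except StopIteration) → 'C' (outer except StopIteration) → 'Z' (after the try/except). Output: XCZ

Answer: XCZ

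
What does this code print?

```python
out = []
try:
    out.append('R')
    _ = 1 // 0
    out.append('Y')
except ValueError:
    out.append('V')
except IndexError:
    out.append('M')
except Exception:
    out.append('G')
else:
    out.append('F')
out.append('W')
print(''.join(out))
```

Execution trace: 'R' (try body) → 'G' (except Exception) → 'W' (after the try/except). Output: RGW

Answer: RGW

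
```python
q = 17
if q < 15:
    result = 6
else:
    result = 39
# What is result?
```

Trace:
`q = 17` → q = 17
`if q < 15: ...` → q < 15 is False, take else branch → result = 39
So result = 39

Answer: 39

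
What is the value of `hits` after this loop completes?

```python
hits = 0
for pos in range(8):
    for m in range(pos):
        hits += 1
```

Triangle number: 0+1+2+...+7
`hits` takes the values: 0 → 1 → 2 → 3 → 4 → 5 → 6 → 7 → 8 → 9 → 10 → 11 → 12 → 13 → 14 → 15 → 16 → 17 → 18 → 19 → 20 → 21 → 22 → 23 → 24 → 25 → 26 → 27 → 28

Answer: 28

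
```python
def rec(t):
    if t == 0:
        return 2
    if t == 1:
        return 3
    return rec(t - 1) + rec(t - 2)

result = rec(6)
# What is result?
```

Build up from base cases: rec(0)=2, rec(1)=3, rec(2)=5, rec(3)=8, rec(4)=13, rec(5)=21, rec(6)=34

Answer: 34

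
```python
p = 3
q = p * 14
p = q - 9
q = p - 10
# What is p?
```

Trace:
`p = 3` → p = 3
`q = p * 14` → q = 42
`p = q - 9` → p = 33
`q = p - 10` → q = 23
So p = 33

Answer: 33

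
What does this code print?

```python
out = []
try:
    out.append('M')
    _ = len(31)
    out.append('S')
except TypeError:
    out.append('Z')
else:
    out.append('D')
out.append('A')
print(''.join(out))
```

Execution trace: 'M' (try body) → 'Z' (except TypeError) → 'A' (after the try/except). Output: MZA

Answer: MZA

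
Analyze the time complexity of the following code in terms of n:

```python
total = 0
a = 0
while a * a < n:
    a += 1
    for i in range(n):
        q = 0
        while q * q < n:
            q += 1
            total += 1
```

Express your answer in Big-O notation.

Each loop level contributes: √n × n × √n. Multiplying the contributions gives O(n^2).

Answer: O(n^2)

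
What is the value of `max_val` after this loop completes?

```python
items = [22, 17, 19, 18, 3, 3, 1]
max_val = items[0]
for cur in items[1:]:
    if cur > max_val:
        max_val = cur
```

Maximum of [22, 17, 19, 18, 3, 3, 1]
`max_val` takes the values: 22

Answer: 22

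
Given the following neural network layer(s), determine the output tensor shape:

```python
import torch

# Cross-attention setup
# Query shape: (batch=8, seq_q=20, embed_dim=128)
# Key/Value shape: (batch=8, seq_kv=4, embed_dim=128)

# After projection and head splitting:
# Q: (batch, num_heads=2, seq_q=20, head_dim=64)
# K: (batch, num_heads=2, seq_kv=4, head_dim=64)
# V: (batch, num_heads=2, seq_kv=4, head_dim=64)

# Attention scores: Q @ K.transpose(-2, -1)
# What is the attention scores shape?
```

Input: (8, 20, 128) -> Output: (8, 2, 20, 4)

Answer: (8, 2, 20, 4)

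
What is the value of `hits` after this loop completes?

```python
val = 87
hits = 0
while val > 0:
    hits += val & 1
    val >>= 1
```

Count set bits in 87 (binary: 0b1010111)
`hits` takes the values: 0 → 1 → 2 → 3 → 4 → 5

Answer: 5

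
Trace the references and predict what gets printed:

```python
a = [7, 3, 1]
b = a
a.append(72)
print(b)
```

Key concept: basic list aliasing.
Step by step:
`a = [7, 3, 1]` → a = [7, 3, 1]
`b = a` → b = [7, 3, 1] (same object as a)
`a.append(72)` → a = [7, 3, 1, 72] (same object as b); b = [7, 3, 1, 72] (same object as a)
`print(b)` → prints [7, 3, 1, 72]

Answer: [7, 3, 1, 72]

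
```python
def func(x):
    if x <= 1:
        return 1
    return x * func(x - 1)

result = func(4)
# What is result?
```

func(4) = 4 * 3 * 2 * 1 = 24

Answer: 24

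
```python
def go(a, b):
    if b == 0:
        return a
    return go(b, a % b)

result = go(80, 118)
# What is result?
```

go(80, 118) -> go(118, 80) -> go(80, 38) -> go(38, 4) -> go(4, 2) -> go(2, 0) -> 2

Answer: 2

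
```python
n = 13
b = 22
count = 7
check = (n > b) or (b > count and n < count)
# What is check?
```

Trace:
`n = 13` → n = 13
`b = 22` → b = 22
`count = 7` → count = 7
`check = (n > b) or (b > count and n < count)` → check = False
So check = False

Answer: False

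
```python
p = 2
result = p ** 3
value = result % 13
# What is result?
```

Trace:
`p = 2` → p = 2
`result = p ** 3` → result = 8
`value = result % 13` → value = 8
So result = 8

Answer: 8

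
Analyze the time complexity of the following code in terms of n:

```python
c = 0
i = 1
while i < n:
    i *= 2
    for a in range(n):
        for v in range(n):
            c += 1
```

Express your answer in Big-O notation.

Each loop level contributes: log n × n × n. Multiplying the contributions gives O(n^2 log n).

Answer: O(n^2 log n)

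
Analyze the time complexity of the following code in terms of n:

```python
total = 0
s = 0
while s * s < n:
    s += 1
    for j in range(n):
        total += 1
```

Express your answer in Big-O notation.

Each loop level contributes: √n × n. Multiplying the contributions gives O(n√n).

Answer: O(n√n)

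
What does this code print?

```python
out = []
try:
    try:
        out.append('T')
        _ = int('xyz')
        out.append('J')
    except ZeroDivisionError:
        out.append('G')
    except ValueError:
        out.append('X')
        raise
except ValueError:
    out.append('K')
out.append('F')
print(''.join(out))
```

Execution trace: 'T' (inner try body) → 'X' (inner except ValueError) → 'K' (outer except ValueError) → 'F' (after the try/except). Output: TXKF

Answer: TXKF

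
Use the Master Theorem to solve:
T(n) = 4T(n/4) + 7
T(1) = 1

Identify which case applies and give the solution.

a=4, b=4, f(n)=7. log_4(4) = 1. Since c=0 < 1, Case 1 applies: T(n) = Θ(n^log_b(a)) = O(n).

Answer: O(n) - Case 1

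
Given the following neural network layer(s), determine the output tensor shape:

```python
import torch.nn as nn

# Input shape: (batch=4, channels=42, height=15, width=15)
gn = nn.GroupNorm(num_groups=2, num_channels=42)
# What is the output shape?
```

Input: (4, 42, 15, 15) -> Output: (4, 42, 15, 15)

Answer: (4, 42, 15, 15)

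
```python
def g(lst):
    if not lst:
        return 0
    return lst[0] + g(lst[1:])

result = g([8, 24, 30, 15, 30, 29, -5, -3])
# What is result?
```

8 + 24 + 30 + 15 + 30 + 29 + (-5) + (-3) + 0 = 128

Answer: 128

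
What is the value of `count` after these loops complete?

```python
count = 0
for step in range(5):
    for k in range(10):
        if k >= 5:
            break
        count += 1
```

Inner breaks at 5, outer runs 5 times
`count` takes the values: 0 → 1 → 2 → 3 → 4 → 5 → 6 → 7 → 8 → 9 → 10 → 11 → 12 → 13 → 14 → 15 → 16 → 17 → 18 → 19 → 20 → 21 → 22 → 23 → 24 → 25

Answer: 25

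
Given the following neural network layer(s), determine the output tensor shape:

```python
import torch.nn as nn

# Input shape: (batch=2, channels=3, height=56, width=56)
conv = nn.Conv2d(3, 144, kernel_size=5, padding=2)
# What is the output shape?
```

Input: (2, 3, 56, 56) -> Output: (2, 144, 56, 56)

Answer: (2, 144, 56, 56)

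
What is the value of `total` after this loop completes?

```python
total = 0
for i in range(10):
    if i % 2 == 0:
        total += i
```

Sum of even numbers 0 to 9
`total` takes the values: 0 → 2 → 6 → 12 → 20

Answer: 20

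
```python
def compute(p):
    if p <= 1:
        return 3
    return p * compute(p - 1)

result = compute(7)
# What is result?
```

compute(7) = 7 * 6 * 5 * 4 * 3 * 2 * 3 = 15120

Answer: 15120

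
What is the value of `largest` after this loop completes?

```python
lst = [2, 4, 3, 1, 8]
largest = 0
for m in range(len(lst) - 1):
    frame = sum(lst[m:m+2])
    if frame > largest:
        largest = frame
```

Max sum of 2-element window in [2, 4, 3, 1, 8]
`largest` takes the values: 0 → 6 → 7 → 9

Answer: 9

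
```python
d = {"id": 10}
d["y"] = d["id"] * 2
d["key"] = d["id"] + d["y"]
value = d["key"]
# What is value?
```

Trace:
`d = {"id": 10}` → d = {'id': 10}
`d["y"] = d["id"] * 2` → d = {'id': 10, 'y': 20}
`d["key"] = d["id"] + d["y"]` → d = {'id': 10, 'y': 20, 'key': 30}
`value = d["key"]` → value = 30
So value = 30

Answer: 30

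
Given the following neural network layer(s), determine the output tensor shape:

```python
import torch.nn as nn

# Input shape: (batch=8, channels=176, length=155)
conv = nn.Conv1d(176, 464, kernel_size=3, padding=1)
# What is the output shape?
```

Input: (8, 176, 155) -> Output: (8, 464, 155)

Answer: (8, 464, 155)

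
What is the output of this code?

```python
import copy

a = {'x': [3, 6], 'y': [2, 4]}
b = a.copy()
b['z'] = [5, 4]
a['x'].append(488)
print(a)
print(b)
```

Key concept: shallow copy of dict with mutable values.
Step by step:
`a = {'x': [3, 6], 'y': [2, 4]}` → a = {'x': [3, 6], 'y': [2, 4]}
`b = a.copy()` → b = {'x': [3, 6], 'y': [2, 4]}
`b['z'] = [5, 4]` → b = {'x': [3, 6], 'y': [2, 4], 'z': [5, 4]}
`a['x'].append(488)` → a = {'x': [3, 6, 488], 'y': [2, 4]}; b = {'x': [3, 6, 488], 'y': [2, 4], 'z': [5, 4]}
`print(a)` → prints {'x': [3, 6, 488], 'y': [2, 4]}
`print(b)` → prints {'x': [3, 6, 488], 'y': [2, 4], 'z': [5, 4]}

Answer:
{'x': [3, 6, 488], 'y': [2, 4]}
{'x': [3, 6, 488], 'y': [2, 4], 'z': [5, 4]}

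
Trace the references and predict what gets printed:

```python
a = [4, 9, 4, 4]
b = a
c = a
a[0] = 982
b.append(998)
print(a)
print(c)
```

Key concept: multiple aliases.
Step by step:
`a = [4, 9, 4, 4]` → a = [4, 9, 4, 4]
`b = a` → b = [4, 9, 4, 4] (same object as a)
`c = a` → c = [4, 9, 4, 4] (same object as a, b)
`a[0] = 982` → a = [982, 9, 4, 4] (same object as b, c); b = [982, 9, 4, 4] (same object as a, c); c = [982, 9, 4, 4] (same object as a, b)
`b.append(998)` → a = [982, 9, 4, 4, 998] (same object as b, c); b = [982, 9, 4, 4, 998] (same object as a, c); c = [982, 9, 4, 4, 998] (same object as a, b)
`print(a)` → prints [982, 9, 4, 4, 998]
`print(c)` → prints [982, 9, 4, 4, 998]

Answer:
[982, 9, 4, 4, 998]
[982, 9, 4, 4, 998]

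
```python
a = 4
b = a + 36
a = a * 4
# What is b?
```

Trace:
`a = 4` → a = 4
`b = a + 36` → b = 40
`a = a * 4` → a = 16
So b = 40

Answer: 40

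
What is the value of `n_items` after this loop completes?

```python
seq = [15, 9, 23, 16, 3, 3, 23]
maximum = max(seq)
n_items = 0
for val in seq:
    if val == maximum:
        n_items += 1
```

Count of max value 23 in [15, 9, 23, 16, 3, 3, 23]
`n_items` takes the values: 0 → 1 → 2

Answer: 2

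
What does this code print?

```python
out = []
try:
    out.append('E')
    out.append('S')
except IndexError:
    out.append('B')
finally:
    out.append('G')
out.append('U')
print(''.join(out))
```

Execution trace: 'E' (try body) → 'S' (try body, no exception) → 'G' (finally) → 'U' (after the try/except). Output: ESGU

Answer: ESGU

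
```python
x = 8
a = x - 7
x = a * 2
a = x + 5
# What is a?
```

Trace:
`x = 8` → x = 8
`a = x - 7` → a = 1
`x = a * 2` → x = 2
`a = x + 5` → a = 7
So a = 7

Answer: 7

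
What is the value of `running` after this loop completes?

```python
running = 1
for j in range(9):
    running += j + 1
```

Start at 1, add 1 to 9 = 46
`running` takes the values: 1 → 2 → 4 → 7 → 11 → 16 → 22 → 29 → 37 → 46

Answer: 46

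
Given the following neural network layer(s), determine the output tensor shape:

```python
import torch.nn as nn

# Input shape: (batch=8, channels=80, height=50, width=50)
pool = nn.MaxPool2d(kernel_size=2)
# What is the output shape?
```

Input: (8, 80, 50, 50) -> Output: (8, 80, 25, 25)

Answer: (8, 80, 25, 25)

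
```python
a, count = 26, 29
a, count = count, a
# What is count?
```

Trace:
`a, count = 26, 29` → a = 26; count = 29
`a, count = count, a` → a = 29; count = 26
So count = 26

Answer: 26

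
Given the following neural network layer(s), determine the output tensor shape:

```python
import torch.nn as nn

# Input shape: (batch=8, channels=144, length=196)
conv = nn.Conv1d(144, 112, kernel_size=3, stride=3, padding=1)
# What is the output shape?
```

Input: (8, 144, 196) -> Output: (8, 112, 66)

Answer: (8, 112, 66)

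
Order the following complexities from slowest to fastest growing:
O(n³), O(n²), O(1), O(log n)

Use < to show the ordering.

Ordered by growth rate: O(1) < O(log n) < O(n²) < O(n³)

Answer: O(1) < O(log n) < O(n²) < O(n³)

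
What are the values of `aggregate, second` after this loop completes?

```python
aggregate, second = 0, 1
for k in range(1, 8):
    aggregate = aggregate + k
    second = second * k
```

Sum and factorial of 1 to 7
`aggregate, second` takes the values: (0, 1) → (1, 1) → (3, 1) → (3, 2) → (6, 2) → (6, 6) → (10, 6) → (10, 24) → (15, 24) → (15, 120) → (21, 120) → (21, 720) → (28, 720) → (28, 5040)

Answer: 28, 5040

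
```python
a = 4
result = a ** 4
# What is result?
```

Trace:
`a = 4` → a = 4
`result = a ** 4` → result = 256
So result = 256

Answer: 256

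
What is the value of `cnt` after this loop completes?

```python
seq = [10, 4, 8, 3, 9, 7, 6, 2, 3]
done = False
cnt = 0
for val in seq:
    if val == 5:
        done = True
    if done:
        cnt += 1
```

Count elements after first 5 in [10, 4, 8, 3, 9, 7, 6, 2, 3]
`cnt` takes the values: 0

Answer: 0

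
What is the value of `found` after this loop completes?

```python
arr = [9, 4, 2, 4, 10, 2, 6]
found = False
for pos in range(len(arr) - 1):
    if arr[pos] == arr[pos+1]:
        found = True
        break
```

Check consecutive duplicates in [9, 4, 2, 4, 10, 2, 6]
`found` takes the values: False

Answer: False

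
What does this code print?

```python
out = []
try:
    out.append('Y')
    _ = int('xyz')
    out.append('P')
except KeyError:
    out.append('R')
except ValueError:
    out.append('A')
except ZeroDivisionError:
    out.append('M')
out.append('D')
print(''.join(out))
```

Execution trace: 'Y' (try body) → 'A' (except ValueError) → 'D' (after the try/except). Output: YAD

Answer: YAD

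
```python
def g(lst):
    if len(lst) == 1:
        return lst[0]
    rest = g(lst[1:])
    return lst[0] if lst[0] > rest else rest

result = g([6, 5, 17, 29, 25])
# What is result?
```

Recursive max over [6, 5, 17, 29, 25] = 29

Answer: 29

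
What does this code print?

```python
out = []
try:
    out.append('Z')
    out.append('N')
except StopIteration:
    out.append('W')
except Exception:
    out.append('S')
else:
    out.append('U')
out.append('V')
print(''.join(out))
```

Execution trace: 'Z' (try body) → 'N' (try body, no exception) → 'U' (else) → 'V' (after the try/except). Output: ZNUV

Answer: ZNUV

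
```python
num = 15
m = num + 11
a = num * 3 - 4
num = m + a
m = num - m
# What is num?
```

Trace:
`num = 15` → num = 15
`m = num + 11` → m = 26
`a = num * 3 - 4` → a = 41
`num = m + a` → num = 67
`m = num - m` → m = 41
So num = 67

Answer: 67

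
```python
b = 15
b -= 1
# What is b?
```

Trace:
`b = 15` → b = 15
`b -= 1` → b = 14
So b = 14

Answer: 14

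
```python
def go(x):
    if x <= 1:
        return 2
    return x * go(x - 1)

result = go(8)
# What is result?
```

go(8) = 8 * 7 * 6 * 5 * 4 * 3 * 2 * 2 = 80640

Answer: 80640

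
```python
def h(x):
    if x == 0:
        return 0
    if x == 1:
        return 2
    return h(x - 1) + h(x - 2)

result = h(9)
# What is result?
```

Build up from base cases: h(0)=0, h(1)=2, h(2)=2, h(3)=4, h(4)=6, h(5)=10, h(6)=16, ..., h(9)=68

Answer: 68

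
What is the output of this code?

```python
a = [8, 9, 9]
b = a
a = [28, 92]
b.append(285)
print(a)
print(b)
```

Key concept: rebinding vs mutation: a is rebound to a new list, b still points at the original.
Step by step:
`a = [8, 9, 9]` → a = [8, 9, 9]
`b = a` → b = [8, 9, 9] (same object as a)
`a = [28, 92]` → a = [28, 92]
`b.append(285)` → b = [8, 9, 9, 285]
`print(a)` → prints [28, 92]
`print(b)` → prints [8, 9, 9, 285]

Answer:
[28, 92]
[8, 9, 9, 285]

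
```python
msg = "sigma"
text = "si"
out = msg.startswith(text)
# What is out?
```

Trace:
`msg = "sigma"` → msg = 'sigma'
`text = "si"` → text = 'si'
`out = msg.startswith(text)` → out = True
So out = True

Answer: True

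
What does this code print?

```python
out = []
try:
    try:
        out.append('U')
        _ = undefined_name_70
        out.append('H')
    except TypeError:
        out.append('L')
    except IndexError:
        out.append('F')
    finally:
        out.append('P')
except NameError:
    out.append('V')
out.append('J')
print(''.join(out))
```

Execution trace: 'U' (try body) → 'P' (finally) → 'V' (outer except NameError) → 'J' (after the try/except). Output: UPVJ

Answer: UPVJ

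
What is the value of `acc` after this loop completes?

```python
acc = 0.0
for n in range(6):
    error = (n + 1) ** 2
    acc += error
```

Sum of squared losses 1² + 2² + ... + 6²
`acc` takes the values: 0.0 → 1.0 → 5.0 → 14.0 → 30.0 → 55.0 → 91.0

Answer: 91.0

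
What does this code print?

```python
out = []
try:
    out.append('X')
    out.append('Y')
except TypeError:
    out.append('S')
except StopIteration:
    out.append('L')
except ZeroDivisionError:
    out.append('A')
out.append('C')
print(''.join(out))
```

Execution trace: 'X' (try body) → 'Y' (try body, no exception) → 'C' (after the try/except). Output: XYC

Answer: XYC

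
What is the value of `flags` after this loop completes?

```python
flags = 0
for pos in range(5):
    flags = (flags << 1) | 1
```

Build 5 consecutive 1-bits: 0b11111
`flags` takes the values: 0 → 1 → 3 → 7 → 15 → 31

Answer: 31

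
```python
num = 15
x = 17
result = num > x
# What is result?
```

Trace:
`num = 15` → num = 15
`x = 17` → x = 17
`result = num > x` → result = False
So result = False

Answer: False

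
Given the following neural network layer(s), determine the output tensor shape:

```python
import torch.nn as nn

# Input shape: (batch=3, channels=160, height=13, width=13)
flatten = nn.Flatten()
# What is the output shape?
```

Input: (3, 160, 13, 13) -> Output: (3, 27040)

Answer: (3, 27040)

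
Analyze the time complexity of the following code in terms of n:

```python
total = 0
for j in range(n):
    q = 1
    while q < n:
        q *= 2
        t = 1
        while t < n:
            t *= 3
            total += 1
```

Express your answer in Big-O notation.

Each loop level contributes: n × log n × log n. Multiplying the contributions gives O(n log² n).

Answer: O(n log² n)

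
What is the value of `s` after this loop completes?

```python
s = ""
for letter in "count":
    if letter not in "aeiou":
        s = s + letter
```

Remove vowels from 'count'
`s` takes the values: "" → "c" → "cn" → "cnt"

Answer: "cnt"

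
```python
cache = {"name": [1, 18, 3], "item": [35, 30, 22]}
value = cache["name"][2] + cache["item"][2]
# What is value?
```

Trace:
`cache = {"name": [1, 18, 3], "item": [35, 30, 22]}` → cache = {'name': [1, 18, 3], 'item': [35, 30, 22]}
`value = cache["name"][2] + cache["item"][2]` → value = 25
So value = 25

Answer: 25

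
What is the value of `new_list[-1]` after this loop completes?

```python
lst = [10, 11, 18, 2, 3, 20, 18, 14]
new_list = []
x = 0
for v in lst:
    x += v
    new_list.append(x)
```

Cumulative sum ends at 96
`new_list` takes the values: [] → [10] → [10, 21] → [10, 21, 39] → [10, 21, 39, 41] → [10, 21, 39, 41, 44] → [10, 21, 39, 41, 44, 64] → [10, 21, 39, 41, 44, 64, 82] → [10, 21, 39, 41, 44, 64, 82, 96]
So `new_list[-1]` = 96

Answer: 96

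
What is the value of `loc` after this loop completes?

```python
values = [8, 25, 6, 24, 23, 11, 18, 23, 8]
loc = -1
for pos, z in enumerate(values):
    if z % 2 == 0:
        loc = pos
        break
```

First even number index in [8, 25, 6, 24, 23, 11, 18, 23, 8]
`loc` takes the values: -1 → 0

Answer: 0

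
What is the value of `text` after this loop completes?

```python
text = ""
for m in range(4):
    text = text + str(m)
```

Concatenate digits 0 to 3
`text` takes the values: "" → "0" → "01" → "012" → "0123"

Answer: "0123"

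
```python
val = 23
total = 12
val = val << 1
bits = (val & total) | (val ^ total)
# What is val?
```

Trace:
`val = 23` → val = 23
`total = 12` → total = 12
`val = val << 1` → val = 46
`bits = (val & total) | (val ^ total)` → bits = 46
So val = 46

Answer: 46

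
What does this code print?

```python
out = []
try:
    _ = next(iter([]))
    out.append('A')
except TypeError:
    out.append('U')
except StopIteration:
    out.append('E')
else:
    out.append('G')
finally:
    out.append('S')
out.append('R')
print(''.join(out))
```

Execution trace: 'E' (except StopIteration) → 'S' (finally) → 'R' (after the try/except). Output: ESR

Answer: ESR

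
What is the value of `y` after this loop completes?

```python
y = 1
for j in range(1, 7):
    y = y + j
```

Start at 1, add 1 through 6
`y` takes the values: 1 → 2 → 4 → 7 → 11 → 16 → 22

Answer: 22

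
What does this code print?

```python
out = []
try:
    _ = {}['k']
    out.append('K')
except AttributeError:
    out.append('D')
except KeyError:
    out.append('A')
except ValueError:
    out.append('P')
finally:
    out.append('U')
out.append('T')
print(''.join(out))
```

Execution trace: 'A' (except KeyError) → 'U' (finally) → 'T' (after the try/except). Output: AUT

Answer: AUT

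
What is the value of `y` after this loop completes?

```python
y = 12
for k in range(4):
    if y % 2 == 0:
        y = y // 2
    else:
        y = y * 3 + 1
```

Collatz-style transformation from 12
`y` takes the values: 12 → 6 → 3 → 10 → 5

Answer: 5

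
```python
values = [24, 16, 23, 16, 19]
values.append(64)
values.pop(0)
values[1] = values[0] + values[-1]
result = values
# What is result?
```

Trace:
`values = [24, 16, 23, 16, 19]` → values = [24, 16, 23, 16, 19]
`values.append(64)` → values = [24, 16, 23, 16, 19, 64]
`values.pop(0)` → values = [16, 23, 16, 19, 64]
`values[1] = values[0] + values[-1]` → values = [16, 80, 16, 19, 64]
`result = values` → result = [16, 80, 16, 19, 64]
So result = [16, 80, 16, 19, 64]

Answer: [16, 80, 16, 19, 64]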